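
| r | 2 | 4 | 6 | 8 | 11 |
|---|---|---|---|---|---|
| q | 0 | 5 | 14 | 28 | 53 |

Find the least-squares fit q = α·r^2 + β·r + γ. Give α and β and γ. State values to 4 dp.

With design matrix A, AᵀA = [[20305, 2131, 241]; [2131, 241, 31]; [241, 31, 5]] and Aᵀq = [8789, 911, 100]ᵀ.
Inverting the 3×3 Gram matrix, [α, β, γ]ᵀ = [3491/7708, 409/7708, -8321/3854]ᵀ.

α = 0.4529, β = 0.0531, γ = -2.1591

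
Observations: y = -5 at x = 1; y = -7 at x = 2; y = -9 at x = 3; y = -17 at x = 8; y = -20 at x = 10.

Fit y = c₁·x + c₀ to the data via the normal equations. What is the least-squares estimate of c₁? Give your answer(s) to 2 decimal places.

c₁ = -1.65

Normal-equation sums: Σx·x = 178, Σx = 24, Σ1 = 5.
Moment sums: Σx·y = -382, Σy = -58.
So MᵀM·[c₁, c₀]ᵀ = Mᵀy: [[178, 24]; [24, 5]]·[c₁, c₀]ᵀ = [-382, -58]ᵀ.
Eliminating c₀: 5·(row 1) − 24·(row 2) gives 314·c₁ = 5·(-382) − 24·(-58) = -518, so c₁ = -259/157.
Then c₀ = ((-58) − 24·(-259/157))/5 = -578/157.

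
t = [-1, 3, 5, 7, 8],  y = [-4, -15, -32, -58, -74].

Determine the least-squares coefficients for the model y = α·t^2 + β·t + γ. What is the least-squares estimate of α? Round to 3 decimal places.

XᵀX·[α, β, γ]ᵀ = Xᵀy reads: 7204·α + 1006·β + 148·γ = -8517;  1006·α + 148·β + 22·γ = -1199;  148·α + 22·β + 5·γ = -183.
Inverting the 3×3 Gram matrix, [α, β, γ]ᵀ = [-47525/46662, -29563/46662, -28502/7777]ᵀ.

α = -1.018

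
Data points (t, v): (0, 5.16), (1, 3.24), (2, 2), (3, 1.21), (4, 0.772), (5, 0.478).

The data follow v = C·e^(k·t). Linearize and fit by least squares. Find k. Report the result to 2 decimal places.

k = -0.48

Taking logs, ln v = k·t + ln C, so regress ln v on t.
AᵀA = [[55.0000, 15.0000]; [15.0000, 6]], rhs = [-1.5921, 2.7034]ᵀ  (here Σt = 15.0000, Σ(t)² = 55.0000, Σln v = 2.7034, Σt·ln v = -1.5921).
Δ = 55.0000·6 − (15.0000)² = 105.0000; k = (-1.5921·6 − 15.0000·2.7034)/105.0000 = -0.47717, ln C = (55.0000·2.7034 − 15.0000·-1.5921)/105.0000 = 1.64349.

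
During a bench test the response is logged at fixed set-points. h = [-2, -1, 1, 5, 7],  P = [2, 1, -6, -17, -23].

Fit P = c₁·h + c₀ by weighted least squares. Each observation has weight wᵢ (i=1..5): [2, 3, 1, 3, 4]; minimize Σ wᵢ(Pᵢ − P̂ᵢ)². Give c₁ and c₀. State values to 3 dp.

c₁ = -2.881, c₀ = -2.725

Forming MᵀWM = [[283, 37]; [37, 13]] and MᵀWP = [-916, -142]ᵀ gives MᵀWM·[c₁, c₀]ᵀ = MᵀWP.
det = 283·13 − 37² = 2310.
c₁ = ((-916)·13 − 37·(-142))/2310 = -1109/385; c₀ = (283·(-142) − 37·(-916))/2310 = -1049/385.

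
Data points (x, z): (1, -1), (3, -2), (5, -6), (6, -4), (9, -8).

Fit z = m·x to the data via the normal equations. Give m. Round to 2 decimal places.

m = -0.88

With design matrix A, AᵀA = [[152]] and Aᵀz = [-133]ᵀ.
Hence m = -133 / 152 ≈ -0.875.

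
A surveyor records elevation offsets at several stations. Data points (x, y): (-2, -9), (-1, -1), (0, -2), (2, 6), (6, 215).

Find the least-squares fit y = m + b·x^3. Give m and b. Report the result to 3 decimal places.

m = -1.239, b = 1.001

Normal-equation sums: Σ1 = 5, Σx^3 = 215, Σx^3·x^3 = 46785.
Moment sums: Σy = 209, Σx^3·y = 46561.
Normal equations: [[5, 215]; [215, 46785]]·[m, b]ᵀ = [209, 46561]ᵀ.
det = 5·46785 − 215² = 187700.
m = (209·46785 − 215·46561)/187700 = -4651/3754; b = (5·46561 − 215·209)/187700 = 18787/18770.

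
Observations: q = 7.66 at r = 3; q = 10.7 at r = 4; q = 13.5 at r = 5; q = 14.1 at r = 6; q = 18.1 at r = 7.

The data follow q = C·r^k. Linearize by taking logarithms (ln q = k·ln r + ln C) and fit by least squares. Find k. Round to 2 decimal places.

Taking logs, ln q = k·ln r + ln C, so regress ln q on ln r.
XᵀX = [[12.7160, 7.8320]; [7.8320, 5]], rhs = [20.0880, 12.5510]ᵀ  (here Σln r = 7.8320, Σ(ln r)² = 12.7160, Σln q = 12.5510, Σln r·ln q = 20.0880).
Solving (det = 2.2397): k = 0.95558, ln C = 1.01339.

k = 0.96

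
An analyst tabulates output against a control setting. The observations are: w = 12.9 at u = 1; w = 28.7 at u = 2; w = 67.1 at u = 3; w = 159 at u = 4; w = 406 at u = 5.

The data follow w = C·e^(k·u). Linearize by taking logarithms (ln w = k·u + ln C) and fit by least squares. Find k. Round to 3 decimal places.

Taking logs, ln w = k·u + ln C, so regress ln w on u.
Σu = 15.0000, Σ(u)² = 55.0000, Σln w = 21.1956, Σu·ln w = 72.1970.
Normal system: [[55.0000, 15.0000]; [15.0000, 5]]·[k, ln C]ᵀ = [72.1970, 21.1956]ᵀ.
Slope k = (n·Σu·ln w − Σu·Σln w)/(n·Σ(u)² − (Σu)²) = (5·72.1970 − 15.0000·21.1956)/50.0000 = 0.86103; ln C = (Σln w − k·Σu)/n = 1.65604.

k = 0.861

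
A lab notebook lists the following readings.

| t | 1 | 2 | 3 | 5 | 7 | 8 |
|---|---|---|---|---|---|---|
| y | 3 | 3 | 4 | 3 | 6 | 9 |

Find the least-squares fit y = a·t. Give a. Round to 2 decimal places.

Entries of XᵀX: Σt·t = 152.
Right-hand side: Σt·y = 150.
XᵀX·[a]ᵀ = Xᵀy becomes [[152]]·[a]ᵀ = [150]ᵀ.
Hence a = 150 / 152 ≈ 0.986842.

a = 0.99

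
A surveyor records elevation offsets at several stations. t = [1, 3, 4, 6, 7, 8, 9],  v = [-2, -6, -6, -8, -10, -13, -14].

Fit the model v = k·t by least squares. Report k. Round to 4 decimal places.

Forming MᵀM = [[256]] and Mᵀv = [-392]ᵀ gives MᵀM·[k]ᵀ = Mᵀv.
k = (-392)/256 = -1.53125.

k = -1.5313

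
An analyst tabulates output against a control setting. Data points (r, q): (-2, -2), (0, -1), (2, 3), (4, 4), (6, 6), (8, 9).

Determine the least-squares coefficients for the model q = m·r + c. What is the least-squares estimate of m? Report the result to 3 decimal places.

Compute the Gram sums: Σr·r = 124, Σr = 18, Σ1 = 6.
And Σr·q = 134, Σq = 19.
So AᵀA·[m, c]ᵀ = Aᵀq: [[124, 18]; [18, 6]]·[m, c]ᵀ = [134, 19]ᵀ.
Eliminating c: 6·(row 1) − 18·(row 2) gives 420·m = 6·134 − 18·19 = 462, so m = 11/10.
Then c = (19 − 18·(11/10))/6 = -2/15.

m = 1.100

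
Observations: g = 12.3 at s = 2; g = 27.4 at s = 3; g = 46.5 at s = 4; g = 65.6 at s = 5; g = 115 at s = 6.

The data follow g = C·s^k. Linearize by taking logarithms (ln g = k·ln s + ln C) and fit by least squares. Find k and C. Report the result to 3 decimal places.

k = 1.960, C = 3.123

Taking logs, ln g = k·ln s + ln C, so regress ln g on ln s.
Sums: Σln s = 6.5793, Σ(ln s)² = 9.4099, Σln g = 18.5881, Σln s·ln g = 25.9341.
Normal system: [[9.4099, 6.5793]; [6.5793, 5]]·[k, ln C]ᵀ = [25.9341, 18.5881]ᵀ.
Δ = 9.4099·5 − (6.5793)² = 3.7630; k = (25.9341·5 − 6.5793·18.5881)/3.7630 = 1.95983, ln C = (9.4099·18.5881 − 6.5793·25.9341)/3.7630 = 1.13878, so C = exp(1.13878) = 3.12297.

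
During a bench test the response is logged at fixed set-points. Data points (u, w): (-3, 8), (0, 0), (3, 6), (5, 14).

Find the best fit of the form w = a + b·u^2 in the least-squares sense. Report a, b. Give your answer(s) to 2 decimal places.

MᵀM·[a, b]ᵀ = Mᵀw reads: 4·a + 43·b = 28;  43·a + 787·b = 476.
Δ = 4·787 − 43² = 1299.
a = (28·787 − 43·476)/1299 = 1568/1299; b = (4·476 − 43·28)/1299 = 700/1299.

a = 1.21, b = 0.54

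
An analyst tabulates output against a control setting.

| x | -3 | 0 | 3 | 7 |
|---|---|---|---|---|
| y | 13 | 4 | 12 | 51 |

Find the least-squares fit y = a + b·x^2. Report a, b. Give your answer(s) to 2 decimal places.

Compute the Gram sums: Σ1 = 4, Σx^2 = 67, Σx^2·x^2 = 2563.
For Mᵀy: Σy = 80, Σx^2·y = 2724.
Normal equations: [[4, 67]; [67, 2563]]·[a, b]ᵀ = [80, 2724]ᵀ.
Determinant 4·2563 − 67² = 5763.
a = (80·2563 − 67·2724)/5763 = 22532/5763; b = (4·2724 − 67·80)/5763 = 5536/5763.

a = 3.91, b = 0.96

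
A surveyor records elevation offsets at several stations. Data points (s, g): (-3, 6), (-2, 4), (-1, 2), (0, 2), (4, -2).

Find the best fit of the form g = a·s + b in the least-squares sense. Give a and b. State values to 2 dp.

MᵀM·[a, b]ᵀ = Mᵀg reads: 30·a + (-2)·b = -36;  (-2)·a + 5·b = 12.
Determinant 30·5 − (-2)² = 146.
a = ((-36)·5 − (-2)·12)/146 = -78/73; b = (30·12 − (-2)·(-36))/146 = 144/73.

a = -1.07, b = 1.97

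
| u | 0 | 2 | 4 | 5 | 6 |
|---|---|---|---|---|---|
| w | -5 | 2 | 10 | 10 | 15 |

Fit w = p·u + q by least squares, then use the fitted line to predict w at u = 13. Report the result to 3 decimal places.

ŵ = 37.517

Compute the Gram sums: Σu·u = 81, Σu = 17, Σ1 = 5.
Right-hand side: Σu·w = 184, Σw = 32.
XᵀX·[p, q]ᵀ = Xᵀw becomes [[81, 17]; [17, 5]]·[p, q]ᵀ = [184, 32]ᵀ.
Eliminating q: 5·(row 1) − 17·(row 2) gives 116·p = 5·184 − 17·32 = 376, so p = 94/29.
Then q = (32 − 17·(94/29))/5 = -134/29.
At u = 13: ŵ = (94/29)·(13) + (-134/29)·(1) = 1088/29.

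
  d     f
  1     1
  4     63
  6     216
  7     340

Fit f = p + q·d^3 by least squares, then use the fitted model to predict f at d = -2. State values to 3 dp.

XᵀX·[p, q]ᵀ = Xᵀf reads: 4·p + 624·q = 620;  624·p + 168402·q = 167309.
(Σ1 = 4, Σd^3 = 624, Σd^3·d^3 = 168402, Σf = 620, Σd^3·f = 167309.)
det = 4·168402 − 624² = 284232.
p = (620·168402 − 624·167309)/284232 = 27/911; q = (4·167309 − 624·620)/284232 = 70589/71058.
At d = -2: f̂ = (27/911)·(1) + (70589/71058)·(-8) = -281303/35529.

f̂ = -7.918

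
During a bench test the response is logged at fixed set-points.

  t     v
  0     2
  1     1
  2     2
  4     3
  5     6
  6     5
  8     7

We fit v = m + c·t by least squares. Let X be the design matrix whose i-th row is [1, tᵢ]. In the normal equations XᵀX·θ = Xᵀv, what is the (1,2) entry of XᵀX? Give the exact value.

26

Row 1 ↔ basis 1, column 2 ↔ basis t, so (XᵀX)_{1,2} = Σᵢ t = (1)·(0) + (1)·(1) + (1)·(2) + (1)·(4) + (1)·(5) + (1)·(6) + (1)·(8) = 26.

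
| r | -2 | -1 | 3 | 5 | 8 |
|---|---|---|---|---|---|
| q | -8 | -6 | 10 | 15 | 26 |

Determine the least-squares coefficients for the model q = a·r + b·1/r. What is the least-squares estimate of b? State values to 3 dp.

Setting ∂/∂a … = 0 gives: 103·a + 5·b = 335;  5·a + (20401/14400)·b = 235/12.
(Σr·r = 103, Σr·1/r = 5, Σ1/r·1/r = 20401/14400, Σr·q = 335, Σ1/r·q = 235/12.)
Determinant 103·(20401/14400) − 5² = 1741303/14400.
a = (335·(20401/14400) − 5·(235/12))/(1741303/14400) = 5424335/1741303; b = (103·(235/12) − 5·335)/(1741303/14400) = 4926000/1741303.

b = 2.829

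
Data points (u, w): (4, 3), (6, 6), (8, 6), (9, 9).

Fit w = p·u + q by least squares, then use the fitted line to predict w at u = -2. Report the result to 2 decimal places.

With design matrix A, AᵀA = [[197, 27]; [27, 4]] and Aᵀw = [177, 24]ᵀ.
Eliminating q: 4·(row 1) − 27·(row 2) gives 59·p = 4·177 − 27·24 = 60, so p = 60/59.
Then q = (24 − 27·(60/59))/4 = -51/59.
At u = -2: ŵ = (60/59)·(-2) + (-51/59)·(1) = -171/59.

ŵ = -2.90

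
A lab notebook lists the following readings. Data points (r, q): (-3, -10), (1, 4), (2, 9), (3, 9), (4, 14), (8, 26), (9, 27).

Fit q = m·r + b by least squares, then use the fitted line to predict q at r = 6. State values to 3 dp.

Setting ∂/∂m … = 0 gives: 184·m + 24·b = 586;  24·m + 7·b = 79.
det = 184·7 − 24² = 712.
m = (586·7 − 24·79)/712 = 1103/356; b = (184·79 − 24·586)/712 = 59/89.
At r = 6: q̂ = (1103/356)·(6) + (59/89)·(1) = 3427/178.

q̂ = 19.253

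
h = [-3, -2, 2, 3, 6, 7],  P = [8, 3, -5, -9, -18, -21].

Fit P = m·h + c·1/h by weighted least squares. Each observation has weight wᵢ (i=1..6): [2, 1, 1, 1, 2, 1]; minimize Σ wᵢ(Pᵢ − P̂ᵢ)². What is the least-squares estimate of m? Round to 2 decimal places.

m = -3.11

Compute the Gram sums: Σwᵢ·h·h = 156, Σwᵢ·h·1/h = 8, Σwᵢ·1/h·1/h = 401/441.
And Σwᵢ·h·P = -454, Σwᵢ·1/h·P = -64/3.
Normal equations: [[156, 8]; [8, 401/441]]·[m, c]ᵀ = [-454, -64/3]ᵀ.
Determinant 156·(401/441) − 8² = 11444/147.
m = ((-454)·(401/441) − 8·(-64/3))/(11444/147) = -53395/17166; c = (156·(-64/3) − 8·(-454))/(11444/147) = 11172/2861.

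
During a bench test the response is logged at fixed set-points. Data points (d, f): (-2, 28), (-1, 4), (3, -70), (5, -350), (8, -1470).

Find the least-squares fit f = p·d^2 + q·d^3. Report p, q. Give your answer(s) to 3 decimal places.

p = 1.045, q = -3.002

Forming XᵀX = [[4819, 36103]; [36103, 278563]] and Xᵀf = [-103344, -798508]ᵀ gives XᵀX·[p, q]ᵀ = Xᵀf.
Δ = 4819·278563 − 36103² = 38968488.
p = ((-103344)·278563 − 36103·(-798508))/38968488 = 10179913/9742122; q = (4819·(-798508) − 36103·(-103344))/38968488 = -370195/123318.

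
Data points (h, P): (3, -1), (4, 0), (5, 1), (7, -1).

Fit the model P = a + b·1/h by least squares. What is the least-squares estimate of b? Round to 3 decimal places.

Normal-equation sums: Σ1 = 4, Σ1/h = 389/420, Σ1/h·1/h = 41281/176400.
For AᵀP: ΣP = -1, Σ1/h·P = -29/105.
Normal equations: [[4, 389/420]; [389/420, 41281/176400]]·[a, b]ᵀ = [-1, -29/105]ᵀ.
Eliminating b: (41281/176400)·(row 1) − (389/420)·(row 2) gives (4601/58800)·a = (41281/176400)·(-1) − (389/420)·(-29/105) = 61/2800, so a = 1281/4601.
Then b = ((-29/105) − (389/420)·(1281/4601))/(41281/176400) = -10500/4601.

b = -2.282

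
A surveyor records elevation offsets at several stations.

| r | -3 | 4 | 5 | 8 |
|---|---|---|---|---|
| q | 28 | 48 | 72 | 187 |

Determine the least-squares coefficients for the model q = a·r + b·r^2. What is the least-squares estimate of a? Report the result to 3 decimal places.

a = -0.271

Compute the Gram sums: Σr·r = 114, Σr·r^2 = 674, Σr^2·r^2 = 5058.
For Xᵀq: Σr·q = 1964, Σr^2·q = 14788.
So XᵀX·[a, b]ᵀ = Xᵀq: [[114, 674]; [674, 5058]]·[a, b]ᵀ = [1964, 14788]ᵀ.
Eliminating b: 5058·(row 1) − 674·(row 2) gives 122336·a = 5058·1964 − 674·14788 = -33200, so a = -2075/7646.
Then b = (14788 − 674·(-2075/7646))/5058 = 22631/7646.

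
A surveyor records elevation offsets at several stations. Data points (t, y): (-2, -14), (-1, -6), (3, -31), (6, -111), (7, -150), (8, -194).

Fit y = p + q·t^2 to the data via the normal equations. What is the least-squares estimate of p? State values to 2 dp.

Compute the Gram sums: Σ1 = 6, Σt^2 = 163, Σt^2·t^2 = 7891.
Moment sums: Σy = -506, Σt^2·y = -24103.
Normal equations: [[6, 163]; [163, 7891]]·[p, q]ᵀ = [-506, -24103]ᵀ.
Δ = 6·7891 − 163² = 20777.
p = ((-506)·7891 − 163·(-24103))/20777 = -64057/20777; q = (6·(-24103) − 163·(-506))/20777 = -62140/20777.

p = -3.08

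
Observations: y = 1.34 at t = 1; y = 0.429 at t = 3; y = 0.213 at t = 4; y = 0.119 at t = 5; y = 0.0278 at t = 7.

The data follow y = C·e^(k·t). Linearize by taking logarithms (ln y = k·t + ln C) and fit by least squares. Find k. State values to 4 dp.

k = -0.6454

Taking logs, ln y = k·t + ln C, so regress ln y on t.
Over the data: Σt = 20.0000, Σ(t)² = 100.0000, Σln y = -7.8114, Σt·ln y = -44.1543.
Normal system: [[100.0000, 20.0000]; [20.0000, 5]]·[k, ln C]ᵀ = [-44.1543, -7.8114]ᵀ.
Slope k = (n·Σt·ln y − Σt·Σln y)/(n·Σ(t)² − (Σt)²) = (5·-44.1543 − 20.0000·-7.8114)/100.0000 = -0.64543; ln C = (Σln y − k·Σt)/n = 1.01941.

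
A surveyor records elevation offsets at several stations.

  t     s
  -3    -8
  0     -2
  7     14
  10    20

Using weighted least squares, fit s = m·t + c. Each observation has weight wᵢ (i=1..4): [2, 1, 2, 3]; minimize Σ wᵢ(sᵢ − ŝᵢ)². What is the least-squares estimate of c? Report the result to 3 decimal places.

c = -1.567

Forming MᵀWM = [[416, 38]; [38, 8]] and MᵀWs = [844, 70]ᵀ gives MᵀWM·[m, c]ᵀ = MᵀWs.
Eliminating c: 8·(row 1) − 38·(row 2) gives 1884·m = 8·844 − 38·70 = 4092, so m = 341/157.
Then c = (70 − 38·(341/157))/8 = -246/157.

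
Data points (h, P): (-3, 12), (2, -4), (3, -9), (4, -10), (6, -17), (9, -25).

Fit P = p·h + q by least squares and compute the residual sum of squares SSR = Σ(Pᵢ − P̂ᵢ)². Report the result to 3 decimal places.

SSR = 4.548

Compute the Gram sums: Σh·h = 155, Σh = 21, Σ1 = 6.
And Σh·P = -438, ΣP = -53.
Normal equations: [[155, 21]; [21, 6]]·[p, q]ᵀ = [-438, -53]ᵀ.
Eliminating q: 6·(row 1) − 21·(row 2) gives 489·p = 6·(-438) − 21·(-53) = -1515, so p = -505/163.
Then q = ((-53) − 21·(-505/163))/6 = 983/489.
Residuals: 340/489, 91/489, -839/489, 187/489, -206/489, 427/489; SSR = 2224/489.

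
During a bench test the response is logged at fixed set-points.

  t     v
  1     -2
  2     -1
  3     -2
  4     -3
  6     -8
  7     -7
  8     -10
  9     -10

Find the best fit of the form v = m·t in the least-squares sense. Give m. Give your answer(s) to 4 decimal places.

Compute the Gram sums: Σt·t = 260.
And Σt·v = -289.
m = (-289)/260 = -1.11154.

m = -1.1115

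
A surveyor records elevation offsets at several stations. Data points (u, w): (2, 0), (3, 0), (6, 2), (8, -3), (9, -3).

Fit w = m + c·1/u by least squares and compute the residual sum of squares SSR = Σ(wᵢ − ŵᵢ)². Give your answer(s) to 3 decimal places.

Compute the Gram sums: Σ1 = 5, Σ1/u = 89/72, Σ1/u·1/u = 2161/5184.
Moment sums: Σw = -4, Σ1/u·w = -3/8.
Normal equations: [[5, 89/72]; [89/72, 2161/5184]]·[m, c]ᵀ = [-4, -3/8]ᵀ.
Δ = 5·(2161/5184) − (89/72)² = 721/1296.
m = ((-4)·(2161/5184) − (89/72)·(-3/8))/(721/1296) = -6241/2884; c = (5·(-3/8) − (89/72)·(-4))/(721/1296) = 3978/721.
Residuals: -245/412, 937/2884, 9357/2884, -1100/721, -597/412; SSR = 44451/2884.

SSR = 15.413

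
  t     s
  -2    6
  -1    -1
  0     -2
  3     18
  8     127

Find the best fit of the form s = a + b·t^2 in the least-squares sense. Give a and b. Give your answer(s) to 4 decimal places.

The normal equations are: 5·a + 78·b = 148;  78·a + 4194·b = 8313.
Eliminating b: 4194·(row 1) − 78·(row 2) gives 14886·a = 4194·148 − 78·8313 = -27702, so a = -1539/827.
Then b = (8313 − 78·(-1539/827))/4194 = 10007/4962.

a = -1.8609, b = 2.0167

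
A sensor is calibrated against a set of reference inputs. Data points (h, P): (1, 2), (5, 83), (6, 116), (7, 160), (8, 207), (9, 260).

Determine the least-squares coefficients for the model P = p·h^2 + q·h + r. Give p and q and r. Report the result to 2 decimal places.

From the data, Σh^2·h^2 = 14980, Σh^2·h = 1926, Σh^2 = 256, Σh·h = 256, Σh = 36, Σ1 = 6.
Right-hand side: Σh^2·P = 48401, Σh·P = 6229, ΣP = 828.
So MᵀM·[p, q, r]ᵀ = MᵀP: [[14980, 1926, 256]; [1926, 256, 36]; [256, 36, 6]]·[p, q, r]ᵀ = [48401, 6229, 828]ᵀ.
Inverting the 3×3 Gram matrix, [p, q, r]ᵀ = [849/278, 2431/1390, -1943/695]ᵀ.

p = 3.05, q = 1.75, r = -2.80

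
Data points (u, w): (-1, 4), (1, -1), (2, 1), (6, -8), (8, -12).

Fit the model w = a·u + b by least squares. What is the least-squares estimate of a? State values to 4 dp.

a = -1.7482

Sums needed: Σu·u = 106, Σu = 16, Σ1 = 5.
Right-hand side: Σu·w = -147, Σw = -16.
Normal equations: [[106, 16]; [16, 5]]·[a, b]ᵀ = [-147, -16]ᵀ.
Δ = 106·5 − 16² = 274.
a = ((-147)·5 − 16·(-16))/274 = -479/274; b = (106·(-16) − 16·(-147))/274 = 328/137.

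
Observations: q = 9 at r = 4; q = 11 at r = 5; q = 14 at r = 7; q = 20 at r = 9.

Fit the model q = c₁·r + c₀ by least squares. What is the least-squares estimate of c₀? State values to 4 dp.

c₀ = 0.1525

The normal system AᵀA·[c₁, c₀]ᵀ = Aᵀq is [[171, 25]; [25, 4]]·[c₁, c₀]ᵀ = [369, 54]ᵀ.
Δ = 171·4 − 25² = 59.
c₁ = (369·4 − 25·54)/59 = 126/59; c₀ = (171·54 − 25·369)/59 = 9/59.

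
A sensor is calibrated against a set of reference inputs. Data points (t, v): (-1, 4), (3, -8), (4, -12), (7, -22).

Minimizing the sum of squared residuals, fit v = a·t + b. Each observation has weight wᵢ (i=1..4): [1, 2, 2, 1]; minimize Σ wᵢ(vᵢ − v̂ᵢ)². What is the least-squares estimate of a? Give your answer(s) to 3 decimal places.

The normal equations are: 100·a + 20·b = -302;  20·a + 6·b = -58.
Determinant 100·6 − 20² = 200.
a = ((-302)·6 − 20·(-58))/200 = -163/50; b = (100·(-58) − 20·(-302))/200 = 6/5.

a = -3.260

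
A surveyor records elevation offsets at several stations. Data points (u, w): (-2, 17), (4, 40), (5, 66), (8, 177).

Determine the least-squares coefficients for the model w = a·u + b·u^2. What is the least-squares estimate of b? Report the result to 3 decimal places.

b = 3.039

Compute the Gram sums: Σu·u = 109, Σu·u^2 = 693, Σu^2·u^2 = 4993.
Moment sums: Σu·w = 1872, Σu^2·w = 13686.
Normal equations: [[109, 693]; [693, 4993]]·[a, b]ᵀ = [1872, 13686]ᵀ.
Δ = 109·4993 − 693² = 63988.
a = (1872·4993 − 693·13686)/63988 = -68751/31994; b = (109·13686 − 693·1872)/63988 = 97239/31994.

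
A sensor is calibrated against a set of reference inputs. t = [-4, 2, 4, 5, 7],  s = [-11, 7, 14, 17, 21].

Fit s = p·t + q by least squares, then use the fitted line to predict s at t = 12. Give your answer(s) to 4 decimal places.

ŝ = 37.0960

The normal system MᵀM·[p, q]ᵀ = Mᵀs is [[110, 14]; [14, 5]]·[p, q]ᵀ = [346, 48]ᵀ.
Determinant 110·5 − 14² = 354.
p = (346·5 − 14·48)/354 = 529/177; q = (110·48 − 14·346)/354 = 218/177.
At t = 12: ŝ = (529/177)·(12) + (218/177)·(1) = 6566/177.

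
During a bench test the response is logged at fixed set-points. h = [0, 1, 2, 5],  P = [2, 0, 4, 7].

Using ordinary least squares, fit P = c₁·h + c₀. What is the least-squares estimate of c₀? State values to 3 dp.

c₀ = 0.821

Forming AᵀA = [[30, 8]; [8, 4]] and AᵀP = [43, 13]ᵀ gives AᵀA·[c₁, c₀]ᵀ = AᵀP.
det = 30·4 − 8² = 56.
c₁ = (43·4 − 8·13)/56 = 17/14; c₀ = (30·13 − 8·43)/56 = 23/28.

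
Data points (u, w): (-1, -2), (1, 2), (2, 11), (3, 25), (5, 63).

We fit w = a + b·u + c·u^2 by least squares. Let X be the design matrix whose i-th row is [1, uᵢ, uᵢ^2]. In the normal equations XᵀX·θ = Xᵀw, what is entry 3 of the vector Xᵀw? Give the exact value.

1844

Entry 3 ↔ basis u^2, so (Xᵀw)_{3} = Σᵢ (u^2)·wᵢ = (1)·(-2) + (1)·(2) + (4)·(11) + (9)·(25) + (25)·(63) = 1844.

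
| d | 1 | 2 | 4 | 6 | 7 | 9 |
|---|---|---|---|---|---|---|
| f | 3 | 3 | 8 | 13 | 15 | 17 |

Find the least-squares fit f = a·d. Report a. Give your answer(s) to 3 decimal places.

With design matrix A, AᵀA = [[187]] and Aᵀf = [377]ᵀ.
a = 377/187 = 2.01604.

a = 2.016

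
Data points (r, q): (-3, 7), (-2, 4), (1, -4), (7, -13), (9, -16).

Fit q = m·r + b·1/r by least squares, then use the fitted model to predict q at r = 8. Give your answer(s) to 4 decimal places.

q̂ = -14.5555

With design matrix M, MᵀM = [[144, 5]; [5, 22129/15876]] and Mᵀq = [-268, -754/63]ᵀ.
Eliminating b: (22129/15876)·(row 1) − 5·(row 2) gives (77491/441)·m = (22129/15876)·(-268) − 5·(-754/63) = -1245133/3969, so m = -1245133/697419.
Then b = ((-754/63) − 5·(-1245133/697419))/(22129/15876) = -169092/77491.
At r = 8: q̂ = (-1245133/697419)·(8) + (-169092/77491)·(1/8) = -20302585/1394838.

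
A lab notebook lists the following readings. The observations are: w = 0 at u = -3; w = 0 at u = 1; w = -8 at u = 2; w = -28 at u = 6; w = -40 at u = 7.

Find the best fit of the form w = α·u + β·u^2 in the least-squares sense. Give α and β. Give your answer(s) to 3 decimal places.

α = -1.661, β = -0.554

The normal equations are: 99·α + 541·β = -464;  541·α + 3795·β = -3000.
(Σu·u = 99, Σu·u^2 = 541, Σu^2·u^2 = 3795, Σu·w = -464, Σu^2·w = -3000.)
Determinant 99·3795 − 541² = 83024.
α = ((-464)·3795 − 541·(-3000))/83024 = -17235/10378; β = (99·(-3000) − 541·(-464))/83024 = -5747/10378.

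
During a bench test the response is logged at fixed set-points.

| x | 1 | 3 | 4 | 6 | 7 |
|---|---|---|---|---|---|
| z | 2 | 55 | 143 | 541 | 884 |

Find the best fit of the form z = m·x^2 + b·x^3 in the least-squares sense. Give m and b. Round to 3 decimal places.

The normal system AᵀA·[m, b]ᵀ = Aᵀz is [[4035, 25851]; [25851, 169131]]·[m, b]ᵀ = [65577, 430707]ᵀ.
det = 4035·169131 − 25851² = 14169384.
m = (65577·169131 − 25851·430707)/14169384 = -798205/262396; b = (4035·430707 − 25851·65577)/14169384 = 790217/262396.

m = -3.042, b = 3.012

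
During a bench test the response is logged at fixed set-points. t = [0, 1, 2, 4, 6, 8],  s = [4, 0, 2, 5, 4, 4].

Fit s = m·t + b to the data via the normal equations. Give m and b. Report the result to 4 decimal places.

The normal system XᵀX·[m, b]ᵀ = Xᵀs is [[121, 21]; [21, 6]]·[m, b]ᵀ = [80, 19]ᵀ.
Eliminating b: 6·(row 1) − 21·(row 2) gives 285·m = 6·80 − 21·19 = 81, so m = 27/95.
Then b = (19 − 21·(27/95))/6 = 619/285.

m = 0.2842, b = 2.1719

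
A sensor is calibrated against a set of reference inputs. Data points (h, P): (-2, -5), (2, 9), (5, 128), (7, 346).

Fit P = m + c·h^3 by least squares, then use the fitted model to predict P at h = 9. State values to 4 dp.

From the data, Σ1 = 4, Σh^3 = 468, Σh^3·h^3 = 133402.
And ΣP = 478, Σh^3·P = 134790.
Normal equations: [[4, 468]; [468, 133402]]·[m, c]ᵀ = [478, 134790]ᵀ.
det = 4·133402 − 468² = 314584.
m = (478·133402 − 468·134790)/314584 = 171109/78646; c = (4·134790 − 468·478)/314584 = 39432/39323.
At h = 9: P̂ = (171109/78646)·(1) + (39432/39323)·(729) = 57662965/78646.

P̂ = 733.1964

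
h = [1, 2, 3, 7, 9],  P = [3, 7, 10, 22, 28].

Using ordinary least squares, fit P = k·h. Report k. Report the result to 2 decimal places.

k = 3.15

Compute the Gram sums: Σh·h = 144.
Moment sums: Σh·P = 453.
So XᵀX·[k]ᵀ = XᵀP: [[144]]·[k]ᵀ = [453]ᵀ.
Hence k = 453 / 144 ≈ 3.14583.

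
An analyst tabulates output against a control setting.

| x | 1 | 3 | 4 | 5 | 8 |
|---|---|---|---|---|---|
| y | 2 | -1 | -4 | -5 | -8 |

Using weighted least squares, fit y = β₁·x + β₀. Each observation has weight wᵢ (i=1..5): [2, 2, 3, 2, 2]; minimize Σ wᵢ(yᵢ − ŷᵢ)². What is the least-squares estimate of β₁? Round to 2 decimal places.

Sums needed: Σwᵢ·x·x = 246, Σwᵢ·x = 46, Σwᵢ·1 = 11.
Moment sums: Σwᵢ·x·y = -228, Σwᵢ·y = -36.
Δ = 246·11 − 46² = 590.
β₁ = ((-228)·11 − 46·(-36))/590 = -426/295; β₀ = (246·(-36) − 46·(-228))/590 = 816/295.

β₁ = -1.44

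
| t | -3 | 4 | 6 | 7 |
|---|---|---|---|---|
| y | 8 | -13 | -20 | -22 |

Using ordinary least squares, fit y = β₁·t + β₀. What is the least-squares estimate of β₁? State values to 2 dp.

XᵀX·[β₁, β₀]ᵀ = Xᵀy reads: 110·β₁ + 14·β₀ = -350;  14·β₁ + 4·β₀ = -47.
Determinant 110·4 − 14² = 244.
β₁ = ((-350)·4 − 14·(-47))/244 = -371/122; β₀ = (110·(-47) − 14·(-350))/244 = -135/122.

β₁ = -3.04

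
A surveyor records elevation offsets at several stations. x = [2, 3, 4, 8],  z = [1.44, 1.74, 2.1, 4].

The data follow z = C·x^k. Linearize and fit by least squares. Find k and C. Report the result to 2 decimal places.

k = 0.75, C = 0.80

Let Y = ln z. Fitting Y = k·ln x + ln C by least squares:
Sums: Σln x = 5.2575, Σ(ln x)² = 7.9333, Σln z = 3.0468, Σln x·ln z = 4.7725.
Normal system: [[7.9333, 5.2575]; [5.2575, 4]]·[k, ln C]ᵀ = [4.7725, 3.0468]ᵀ.
Slope k = (n·Σln x·ln z − Σln x·Σln z)/(n·Σ(ln x)² − (Σln x)²) = (4·4.7725 − 5.2575·3.0468)/4.0919 = 0.75069; ln C = (Σln z − k·Σln x)/n = -0.22499, so C = exp(-0.22499) = 0.79852.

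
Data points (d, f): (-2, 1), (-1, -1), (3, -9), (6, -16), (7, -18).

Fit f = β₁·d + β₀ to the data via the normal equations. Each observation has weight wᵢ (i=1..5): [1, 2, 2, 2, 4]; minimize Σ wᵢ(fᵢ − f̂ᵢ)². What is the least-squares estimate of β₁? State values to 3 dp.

β₁ = -2.130

Sums needed: Σwᵢ·d·d = 292, Σwᵢ·d = 42, Σwᵢ·1 = 11.
Right-hand side: Σwᵢ·d·f = -750, Σwᵢ·f = -123.
Δ = 292·11 − 42² = 1448.
β₁ = ((-750)·11 − 42·(-123))/1448 = -771/362; β₀ = (292·(-123) − 42·(-750))/1448 = -552/181.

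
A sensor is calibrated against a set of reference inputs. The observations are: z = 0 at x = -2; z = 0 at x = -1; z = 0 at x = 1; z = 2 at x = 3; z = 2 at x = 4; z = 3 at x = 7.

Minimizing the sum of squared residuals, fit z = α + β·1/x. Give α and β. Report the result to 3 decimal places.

α = 1.146, β = 0.547

Compute the Gram sums: Σ1 = 6, Σ1/x = 19/84, Σ1/x·1/x = 17245/7056.
Right-hand side: Σz = 7, Σ1/x·z = 67/42.
Normal equations: [[6, 19/84]; [19/84, 17245/7056]]·[α, β]ᵀ = [7, 67/42]ᵀ.
Determinant 6·(17245/7056) − (19/84)² = 103109/7056.
α = (7·(17245/7056) − (19/84)·(67/42))/(103109/7056) = 118169/103109; β = (6·(67/42) − (19/84)·7)/(103109/7056) = 56364/103109.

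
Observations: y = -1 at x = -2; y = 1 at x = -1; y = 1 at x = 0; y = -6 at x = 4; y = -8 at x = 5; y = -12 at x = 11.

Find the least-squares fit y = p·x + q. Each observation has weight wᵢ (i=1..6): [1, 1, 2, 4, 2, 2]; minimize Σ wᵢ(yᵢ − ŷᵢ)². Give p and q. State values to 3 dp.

Normal-equation sums: Σwᵢ·x·x = 361, Σwᵢ·x = 45, Σwᵢ·1 = 12.
For AᵀWy: Σwᵢ·x·y = -439, Σwᵢ·y = -62.
Normal equations: [[361, 45]; [45, 12]]·[p, q]ᵀ = [-439, -62]ᵀ.
Eliminating q: 12·(row 1) − 45·(row 2) gives 2307·p = 12·(-439) − 45·(-62) = -2478, so p = -826/769.
Then q = ((-62) − 45·(-826/769))/12 = -2627/2307.

p = -1.074, q = -1.139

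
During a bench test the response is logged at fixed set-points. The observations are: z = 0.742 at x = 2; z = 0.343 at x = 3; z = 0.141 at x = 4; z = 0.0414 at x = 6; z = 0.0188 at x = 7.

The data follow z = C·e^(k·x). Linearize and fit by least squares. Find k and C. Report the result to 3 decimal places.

Linearized form: ln z = k·x + ln C. From the 5 transformed points,
Σx = 22.0000, Σ(x)² = 114.0000, Σln z = -10.4858, Σx·ln z = -58.5670.
Equations: 114.0000·k + 22.0000·ln C = -58.5670;  22.0000·k + 5·ln C = -10.4858.
Solving (det = 86.0000): k = -0.72264, ln C = 1.08248, so C = exp(1.08248) = 2.95198.

k = -0.723, C = 2.952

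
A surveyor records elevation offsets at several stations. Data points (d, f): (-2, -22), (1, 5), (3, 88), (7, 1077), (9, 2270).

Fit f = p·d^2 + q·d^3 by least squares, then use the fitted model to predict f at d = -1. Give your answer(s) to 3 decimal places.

f̂ = -2.274

Compute the Gram sums: Σd^2·d^2 = 9060, Σd^2·d^3 = 76068, Σd^3·d^3 = 649884.
Right-hand side: Σd^2·f = 237352, Σd^3·f = 2026798.
Normal equations: [[9060, 76068]; [76068, 649884]]·[p, q]ᵀ = [237352, 2026798]ᵀ.
Eliminating q: 649884·(row 1) − 76068·(row 2) gives 101608416·p = 649884·237352 − 76068·2026798 = 76796904, so p = 3199871/4233684.
Then q = (2026798 − 76068·(3199871/4233684))/649884 = 12829081/4233684.
At d = -1: f̂ = (3199871/4233684)·(1) + (12829081/4233684)·(-1) = -4814605/2116842.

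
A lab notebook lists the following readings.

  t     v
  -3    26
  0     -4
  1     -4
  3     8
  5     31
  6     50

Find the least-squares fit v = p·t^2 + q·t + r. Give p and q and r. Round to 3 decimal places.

p = 2.009, q = -3.262, r = -2.432

Normal-equation sums: Σt^2·t^2 = 2084, Σt^2·t = 342, Σt^2 = 80, Σt·t = 80, Σt = 12, Σ1 = 6.
Right-hand side: Σt^2·v = 2877, Σt·v = 397, Σv = 107.
Normal equations: [[2084, 342, 80]; [342, 80, 12]; [80, 12, 6]]·[p, q, r]ᵀ = [2877, 397, 107]ᵀ.
Row-reducing yields p = 10267/5110, q = -16669/5110, r = -12427/5110.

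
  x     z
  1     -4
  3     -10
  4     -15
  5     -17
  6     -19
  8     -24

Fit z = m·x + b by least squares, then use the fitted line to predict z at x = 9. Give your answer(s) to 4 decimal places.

Normal-equation sums: Σx·x = 151, Σx = 27, Σ1 = 6.
Right-hand side: Σx·z = -485, Σz = -89.
AᵀA·[m, b]ᵀ = Aᵀz becomes [[151, 27]; [27, 6]]·[m, b]ᵀ = [-485, -89]ᵀ.
Eliminating b: 6·(row 1) − 27·(row 2) gives 177·m = 6·(-485) − 27·(-89) = -507, so m = -169/59.
Then b = ((-89) − 27·(-169/59))/6 = -344/177.
At x = 9: ẑ = (-169/59)·(9) + (-344/177)·(1) = -4907/177.

ẑ = -27.7232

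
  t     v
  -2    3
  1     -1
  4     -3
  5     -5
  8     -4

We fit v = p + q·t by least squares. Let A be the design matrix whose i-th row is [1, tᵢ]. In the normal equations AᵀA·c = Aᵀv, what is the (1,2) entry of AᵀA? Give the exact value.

Row 1 ↔ basis 1, column 2 ↔ basis t, so (AᵀA)_{1,2} = Σᵢ t = (1)·(-2) + (1)·(1) + (1)·(4) + (1)·(5) + (1)·(8) = 16.

16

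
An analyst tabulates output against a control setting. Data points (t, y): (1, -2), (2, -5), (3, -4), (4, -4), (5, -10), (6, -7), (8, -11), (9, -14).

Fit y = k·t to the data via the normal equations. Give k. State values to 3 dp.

Entries of MᵀM: Σt·t = 236.
And Σt·y = -346.
MᵀM·[k]ᵀ = Mᵀy becomes [[236]]·[k]ᵀ = [-346]ᵀ.
k = (-346)/236 = -1.4661.

k = -1.466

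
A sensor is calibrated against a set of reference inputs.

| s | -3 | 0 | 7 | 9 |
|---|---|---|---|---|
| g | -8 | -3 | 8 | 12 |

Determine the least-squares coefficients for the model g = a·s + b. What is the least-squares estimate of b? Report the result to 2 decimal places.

Setting ∂/∂a … = 0 gives: 139·a + 13·b = 188;  13·a + 4·b = 9.
Δ = 139·4 − 13² = 387.
a = (188·4 − 13·9)/387 = 635/387; b = (139·9 − 13·188)/387 = -1193/387.

b = -3.08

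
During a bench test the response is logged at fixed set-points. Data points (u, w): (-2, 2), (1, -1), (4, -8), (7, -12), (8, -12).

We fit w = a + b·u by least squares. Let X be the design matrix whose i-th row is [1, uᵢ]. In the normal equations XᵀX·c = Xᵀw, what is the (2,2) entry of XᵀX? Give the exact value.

134

Row 2 ↔ basis u, column 2 ↔ basis u, so (XᵀX)_{2,2} = Σᵢ (u)·(u) = (-2)·(-2) + (1)·(1) + (4)·(4) + (7)·(7) + (8)·(8) = 134.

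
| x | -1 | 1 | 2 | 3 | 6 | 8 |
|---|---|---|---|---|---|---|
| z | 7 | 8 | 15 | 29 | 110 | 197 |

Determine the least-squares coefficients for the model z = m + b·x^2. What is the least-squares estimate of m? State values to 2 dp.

m = 3.33

Entries of MᵀM: Σ1 = 6, Σx^2 = 115, Σx^2·x^2 = 5491.
And Σz = 366, Σx^2·z = 16904.
Normal equations: [[6, 115]; [115, 5491]]·[m, b]ᵀ = [366, 16904]ᵀ.
Determinant 6·5491 − 115² = 19721.
m = (366·5491 − 115·16904)/19721 = 65746/19721; b = (6·16904 − 115·366)/19721 = 59334/19721.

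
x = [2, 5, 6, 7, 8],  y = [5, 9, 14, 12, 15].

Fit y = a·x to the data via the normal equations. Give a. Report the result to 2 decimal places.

a = 1.93

Sums needed: Σx·x = 178.
For Aᵀy: Σx·y = 343.
Normal equations: [[178]]·[a]ᵀ = [343]ᵀ.
a = 343/178 = 1.92697.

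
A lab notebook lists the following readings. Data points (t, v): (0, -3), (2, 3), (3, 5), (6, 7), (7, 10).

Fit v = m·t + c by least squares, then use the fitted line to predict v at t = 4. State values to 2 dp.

Entries of AᵀA: Σt·t = 98, Σt = 18, Σ1 = 5.
Right-hand side: Σt·v = 133, Σv = 22.
Normal equations: [[98, 18]; [18, 5]]·[m, c]ᵀ = [133, 22]ᵀ.
Δ = 98·5 − 18² = 166.
m = (133·5 − 18·22)/166 = 269/166; c = (98·22 − 18·133)/166 = -119/83.
At t = 4: v̂ = (269/166)·(4) + (-119/83)·(1) = 419/83.

v̂ = 5.05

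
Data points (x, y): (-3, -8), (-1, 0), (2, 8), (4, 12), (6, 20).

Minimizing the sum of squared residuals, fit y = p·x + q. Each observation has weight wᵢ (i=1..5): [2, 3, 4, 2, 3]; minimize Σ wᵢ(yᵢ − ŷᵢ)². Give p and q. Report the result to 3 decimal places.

Setting ∂/∂p … = 0 gives: 177·p + 25·q = 568;  25·p + 14·q = 100.
(Σwᵢ·x·x = 177, Σwᵢ·x = 25, Σwᵢ·1 = 14, Σwᵢ·x·y = 568, Σwᵢ·y = 100.)
det = 177·14 − 25² = 1853.
p = (568·14 − 25·100)/1853 = 5452/1853; q = (177·100 − 25·568)/1853 = 3500/1853.

p = 2.942, q = 1.889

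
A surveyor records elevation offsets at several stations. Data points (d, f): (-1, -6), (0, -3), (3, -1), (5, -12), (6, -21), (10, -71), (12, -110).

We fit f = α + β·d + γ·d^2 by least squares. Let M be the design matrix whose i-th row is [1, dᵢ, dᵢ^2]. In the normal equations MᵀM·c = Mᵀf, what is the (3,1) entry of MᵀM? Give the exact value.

315

Row 3 ↔ basis d^2, column 1 ↔ basis 1, so (MᵀM)_{3,1} = Σᵢ d^2 = (1)·(1) + (0)·(1) + (9)·(1) + (25)·(1) + (36)·(1) + (100)·(1) + (144)·(1) = 315.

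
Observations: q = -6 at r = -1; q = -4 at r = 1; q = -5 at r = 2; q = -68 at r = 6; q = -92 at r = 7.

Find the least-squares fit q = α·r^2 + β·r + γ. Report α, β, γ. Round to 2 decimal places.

α = -2.12, β = 1.94, γ = -2.18

Forming MᵀM = [[3715, 567, 91]; [567, 91, 15]; [91, 15, 5]] and Mᵀq = [-6986, -1060, -175]ᵀ gives MᵀM·[α, β, γ]ᵀ = Mᵀq.
Row-reducing yields α = -1155/544, β = 1055/544, γ = -37/17.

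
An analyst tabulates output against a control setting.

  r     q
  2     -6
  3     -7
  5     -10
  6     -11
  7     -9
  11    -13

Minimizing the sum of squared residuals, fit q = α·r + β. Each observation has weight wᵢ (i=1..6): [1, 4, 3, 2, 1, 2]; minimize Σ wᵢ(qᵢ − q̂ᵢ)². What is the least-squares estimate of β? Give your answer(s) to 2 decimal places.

Normal-equation sums: Σwᵢ·r·r = 478, Σwᵢ·r = 70, Σwᵢ·1 = 13.
Right-hand side: Σwᵢ·r·q = -727, Σwᵢ·q = -121.
det = 478·13 − 70² = 1314.
α = ((-727)·13 − 70·(-121))/1314 = -109/146; β = (478·(-121) − 70·(-727))/1314 = -386/73.

β = -5.29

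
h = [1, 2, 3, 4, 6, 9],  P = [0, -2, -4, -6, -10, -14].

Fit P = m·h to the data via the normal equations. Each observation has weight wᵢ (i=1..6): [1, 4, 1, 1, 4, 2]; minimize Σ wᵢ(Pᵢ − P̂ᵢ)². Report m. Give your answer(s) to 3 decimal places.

From the data, Σwᵢ·h·h = 348.
And Σwᵢ·h·P = -544.
So XᵀWX·[m]ᵀ = XᵀWP: [[348]]·[m]ᵀ = [-544]ᵀ.
m = (-544)/348 = -1.56322.

m = -1.563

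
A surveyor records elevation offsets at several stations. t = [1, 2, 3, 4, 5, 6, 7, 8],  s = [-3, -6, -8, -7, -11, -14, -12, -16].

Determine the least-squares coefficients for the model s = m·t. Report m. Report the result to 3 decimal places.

m = -2.049

Normal-equation sums: Σt·t = 204.
And Σt·s = -418.
Normal equations: [[204]]·[m]ᵀ = [-418]ᵀ.
m = (-418)/204 = -2.04902.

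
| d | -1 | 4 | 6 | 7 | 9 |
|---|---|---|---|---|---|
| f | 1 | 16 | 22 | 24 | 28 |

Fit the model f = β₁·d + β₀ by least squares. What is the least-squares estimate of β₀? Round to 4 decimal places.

From the data, Σd·d = 183, Σd = 25, Σ1 = 5.
And Σd·f = 615, Σf = 91.
Normal equations: [[183, 25]; [25, 5]]·[β₁, β₀]ᵀ = [615, 91]ᵀ.
det = 183·5 − 25² = 290.
β₁ = (615·5 − 25·91)/290 = 80/29; β₀ = (183·91 − 25·615)/290 = 639/145.

β₀ = 4.4069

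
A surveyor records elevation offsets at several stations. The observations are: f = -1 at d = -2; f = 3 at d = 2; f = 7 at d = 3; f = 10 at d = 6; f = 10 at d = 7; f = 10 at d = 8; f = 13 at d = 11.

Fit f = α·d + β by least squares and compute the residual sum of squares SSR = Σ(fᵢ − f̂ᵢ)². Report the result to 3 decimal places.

Setting ∂/∂α … = 0 gives: 287·α + 35·β = 382;  35·α + 7·β = 52.
(Σd·d = 287, Σd = 35, Σ1 = 7, Σd·f = 382, Σf = 52.)
Δ = 287·7 − 35² = 784.
α = (382·7 − 35·52)/784 = 61/56; β = (287·52 − 35·382)/784 = 111/56.
Residuals: -45/56, -65/56, 7/4, 83/56, 11/28, -39/56, -27/28; SSR = 247/28.

SSR = 8.821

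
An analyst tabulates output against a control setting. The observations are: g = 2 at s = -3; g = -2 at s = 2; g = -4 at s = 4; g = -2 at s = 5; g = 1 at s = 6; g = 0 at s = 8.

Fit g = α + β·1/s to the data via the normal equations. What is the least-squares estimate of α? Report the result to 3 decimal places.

α = 0.045

Forming AᵀA = [[6, 109/120]; [109/120, 7301/14400]] and Aᵀg = [-5, -29/10]ᵀ gives AᵀA·[α, β]ᵀ = Aᵀg.
Eliminating β: (7301/14400)·(row 1) − (109/120)·(row 2) gives (1277/576)·α = (7301/14400)·(-5) − (109/120)·(-29/10) = 1427/14400, so α = 1427/31925.
Then β = ((-29/10) − (109/120)·(1427/31925))/(7301/14400) = -37032/6385.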